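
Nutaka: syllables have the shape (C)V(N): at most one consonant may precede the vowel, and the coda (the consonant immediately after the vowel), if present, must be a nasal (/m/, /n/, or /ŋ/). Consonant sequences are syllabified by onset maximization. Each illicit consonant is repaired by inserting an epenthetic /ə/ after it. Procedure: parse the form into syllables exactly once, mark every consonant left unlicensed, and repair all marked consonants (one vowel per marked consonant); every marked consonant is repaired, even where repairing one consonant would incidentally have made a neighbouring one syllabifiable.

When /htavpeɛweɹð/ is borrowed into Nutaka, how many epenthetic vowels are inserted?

4

The unsyllabifiable consonants are /h/, /v/, /ɹ/, /ð/; each receives one epenthetic vowel.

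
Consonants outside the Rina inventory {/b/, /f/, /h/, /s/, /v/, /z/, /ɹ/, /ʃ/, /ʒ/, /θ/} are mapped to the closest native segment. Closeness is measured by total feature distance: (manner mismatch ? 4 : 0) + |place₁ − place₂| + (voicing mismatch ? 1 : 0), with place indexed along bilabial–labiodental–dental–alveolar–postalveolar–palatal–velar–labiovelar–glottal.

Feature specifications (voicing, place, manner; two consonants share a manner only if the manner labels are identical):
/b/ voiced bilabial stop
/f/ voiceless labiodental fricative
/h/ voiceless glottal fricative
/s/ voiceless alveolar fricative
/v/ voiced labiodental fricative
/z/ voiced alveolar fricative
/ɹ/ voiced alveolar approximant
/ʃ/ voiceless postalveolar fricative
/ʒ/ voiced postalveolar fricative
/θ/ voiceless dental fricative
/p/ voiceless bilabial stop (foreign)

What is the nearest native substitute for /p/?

b

/b/ is closest: same manner (stop), place distance 0 (bilabial→bilabial), voicing differs (+1); total 1. Next closest is /f/ at distance 5.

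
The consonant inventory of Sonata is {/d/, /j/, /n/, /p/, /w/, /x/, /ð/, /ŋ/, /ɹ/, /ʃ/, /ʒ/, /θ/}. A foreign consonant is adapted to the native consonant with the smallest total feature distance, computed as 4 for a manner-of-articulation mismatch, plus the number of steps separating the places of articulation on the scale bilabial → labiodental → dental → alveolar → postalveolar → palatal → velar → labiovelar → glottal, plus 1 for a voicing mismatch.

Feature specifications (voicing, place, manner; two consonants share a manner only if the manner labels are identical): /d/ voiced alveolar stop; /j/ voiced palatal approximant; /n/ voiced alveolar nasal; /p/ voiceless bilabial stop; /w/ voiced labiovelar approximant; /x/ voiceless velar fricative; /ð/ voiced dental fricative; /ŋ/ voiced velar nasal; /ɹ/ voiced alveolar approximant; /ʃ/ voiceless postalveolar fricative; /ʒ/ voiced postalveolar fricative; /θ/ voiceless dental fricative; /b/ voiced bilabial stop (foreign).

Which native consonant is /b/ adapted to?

/p/ is closest: same manner (stop), place distance 0 (bilabial→bilabial), voicing differs (+1); total 1. Next closest is /d/ at distance 3.

p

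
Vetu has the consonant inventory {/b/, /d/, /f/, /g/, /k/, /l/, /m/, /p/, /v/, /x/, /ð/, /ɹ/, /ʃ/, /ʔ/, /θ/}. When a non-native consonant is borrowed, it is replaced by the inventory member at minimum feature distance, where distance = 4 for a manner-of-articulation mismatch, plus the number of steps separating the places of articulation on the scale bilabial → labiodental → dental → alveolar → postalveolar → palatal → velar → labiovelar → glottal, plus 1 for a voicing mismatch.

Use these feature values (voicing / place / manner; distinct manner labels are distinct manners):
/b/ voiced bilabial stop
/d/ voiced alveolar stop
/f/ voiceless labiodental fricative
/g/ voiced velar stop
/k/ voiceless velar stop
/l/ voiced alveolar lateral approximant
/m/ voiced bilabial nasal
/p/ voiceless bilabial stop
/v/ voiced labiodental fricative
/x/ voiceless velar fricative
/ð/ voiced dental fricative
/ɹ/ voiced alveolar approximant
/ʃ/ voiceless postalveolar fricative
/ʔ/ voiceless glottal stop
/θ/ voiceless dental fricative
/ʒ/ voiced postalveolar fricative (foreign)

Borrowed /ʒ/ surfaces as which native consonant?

ʃ

/ʃ/ is closest: same manner (fricative), place distance 0 (postalveolar→postalveolar), voicing differs (+1); total 1. Next closest is /ð/ at distance 2.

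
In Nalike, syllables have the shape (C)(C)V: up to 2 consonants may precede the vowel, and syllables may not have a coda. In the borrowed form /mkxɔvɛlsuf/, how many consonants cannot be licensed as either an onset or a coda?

2

Under (C)(C)V, the unsyllabifiable consonants are /m/, /f/ (no codas are permitted; onsets may contain at most 2 consonants).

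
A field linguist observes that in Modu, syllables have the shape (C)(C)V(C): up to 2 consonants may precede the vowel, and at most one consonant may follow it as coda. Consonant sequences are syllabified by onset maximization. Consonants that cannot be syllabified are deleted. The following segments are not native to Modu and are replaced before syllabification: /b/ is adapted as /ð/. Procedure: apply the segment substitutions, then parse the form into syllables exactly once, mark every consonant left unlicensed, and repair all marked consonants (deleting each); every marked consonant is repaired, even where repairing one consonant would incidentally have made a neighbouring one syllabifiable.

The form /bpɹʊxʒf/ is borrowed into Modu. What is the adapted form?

Substitution: /b/ → /ð/, giving /ðpɹʊxʒf/.
Syllabifying with onset maximization leaves /ð/, /ʒ/, /f/ stranded (at most one coda consonant is licensed; onsets may contain at most 2 consonants).
Deleting the stranded consonants removes /ð/, /ʒ/, /f/.

pɹʊx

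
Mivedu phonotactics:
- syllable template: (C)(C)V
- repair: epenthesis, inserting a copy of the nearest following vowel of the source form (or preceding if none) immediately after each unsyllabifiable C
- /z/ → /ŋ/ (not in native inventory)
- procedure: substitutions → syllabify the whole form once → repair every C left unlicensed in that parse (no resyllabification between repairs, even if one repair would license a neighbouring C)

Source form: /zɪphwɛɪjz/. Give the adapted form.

Substitution: /z/ → /ŋ/, giving /ŋɪphwɛɪjŋ/.
Syllabifying with onset maximization leaves /p/, /j/, /ŋ/ stranded (no codas are permitted; onsets may contain at most 2 consonants).
Each unlicensed consonant becomes the onset of a new syllable: /p/ → /pɛ/, /j/ → /jɪ/, /ŋ/ → /ŋɪ/.

ŋɪpɛhwɛɪjɪŋɪ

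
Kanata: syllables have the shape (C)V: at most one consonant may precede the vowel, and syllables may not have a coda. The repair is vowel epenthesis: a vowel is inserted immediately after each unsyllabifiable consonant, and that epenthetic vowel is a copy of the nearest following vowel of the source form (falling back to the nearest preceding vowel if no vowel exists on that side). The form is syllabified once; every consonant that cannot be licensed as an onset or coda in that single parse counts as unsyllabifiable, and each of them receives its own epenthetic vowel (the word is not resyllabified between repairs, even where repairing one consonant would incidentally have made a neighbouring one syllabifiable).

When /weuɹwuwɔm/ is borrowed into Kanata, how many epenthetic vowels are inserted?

The unsyllabifiable consonants are /ɹ/, /m/; each receives one epenthetic vowel.

2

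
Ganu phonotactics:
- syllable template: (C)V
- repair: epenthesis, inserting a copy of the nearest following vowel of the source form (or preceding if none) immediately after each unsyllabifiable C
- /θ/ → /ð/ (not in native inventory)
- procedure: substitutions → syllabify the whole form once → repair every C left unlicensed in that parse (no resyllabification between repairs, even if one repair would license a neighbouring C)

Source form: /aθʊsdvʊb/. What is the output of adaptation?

aðʊsʊdʊvʊbʊ

Substitution: /θ/ → /ð/, giving /aðʊsdvʊb/.
Under (C)V, the unsyllabifiable consonants are /s/, /d/, /b/ (no codas are permitted; onsets are limited to one consonant).
Epenthesis after each stranded consonant: /s/ → /sʊ/, /d/ → /dʊ/, /b/ → /bʊ/.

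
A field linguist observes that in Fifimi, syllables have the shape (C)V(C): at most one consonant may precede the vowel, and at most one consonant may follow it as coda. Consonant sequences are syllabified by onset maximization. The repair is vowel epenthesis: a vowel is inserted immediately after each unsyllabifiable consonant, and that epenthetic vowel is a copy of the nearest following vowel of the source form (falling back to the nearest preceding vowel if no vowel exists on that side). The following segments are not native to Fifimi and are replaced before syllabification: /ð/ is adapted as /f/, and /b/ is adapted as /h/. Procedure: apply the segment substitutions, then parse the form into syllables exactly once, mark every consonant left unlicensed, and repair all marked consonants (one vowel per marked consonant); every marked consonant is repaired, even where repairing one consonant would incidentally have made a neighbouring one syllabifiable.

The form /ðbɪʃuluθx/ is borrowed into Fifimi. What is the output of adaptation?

Substitution: /ð/ → /f/, /b/ → /h/, giving /fhɪʃuluθx/.
Under (C)V(C), the unsyllabifiable consonants are /f/, /x/ (at most one coda consonant is licensed; onsets are limited to one consonant).
Epenthesis after each stranded consonant: /f/ → /fɪ/, /x/ → /xu/.

fɪhɪʃuluθxu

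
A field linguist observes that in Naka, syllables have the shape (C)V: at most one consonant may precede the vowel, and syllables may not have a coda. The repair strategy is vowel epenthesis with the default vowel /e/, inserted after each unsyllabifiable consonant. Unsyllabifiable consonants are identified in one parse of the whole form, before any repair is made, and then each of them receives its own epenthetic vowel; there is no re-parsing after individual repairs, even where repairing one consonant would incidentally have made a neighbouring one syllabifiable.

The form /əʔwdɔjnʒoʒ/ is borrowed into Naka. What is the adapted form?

Under (C)V, the unsyllabifiable consonants are /ʔ/, /w/, /j/, /n/, /ʒ/ (no codas are permitted; onsets are limited to one consonant).
Epenthesis after each stranded consonant: /ʔ/ → /ʔe/, /w/ → /we/, /j/ → /je/, /n/ → /ne/, /ʒ/ → /ʒe/.

əʔewedɔjeneʒoʒe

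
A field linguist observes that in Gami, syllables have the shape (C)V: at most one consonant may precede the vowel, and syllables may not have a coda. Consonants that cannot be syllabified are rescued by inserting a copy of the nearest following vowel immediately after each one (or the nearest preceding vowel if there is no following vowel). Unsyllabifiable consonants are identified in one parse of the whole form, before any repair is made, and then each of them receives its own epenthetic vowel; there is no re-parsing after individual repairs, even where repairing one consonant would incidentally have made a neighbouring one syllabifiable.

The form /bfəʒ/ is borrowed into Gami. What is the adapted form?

bəfəʒə

Syllabifying with onset maximization leaves /b/, /ʒ/ stranded (no codas are permitted; onsets are limited to one consonant).
Each unlicensed consonant becomes the onset of a new syllable: /b/ → /bə/, /ʒ/ → /ʒə/.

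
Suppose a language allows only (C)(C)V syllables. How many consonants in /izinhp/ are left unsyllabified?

Under (C)(C)V, the unsyllabifiable consonants are /n/, /h/, /p/ (no codas are permitted; onsets may contain at most 2 consonants).

3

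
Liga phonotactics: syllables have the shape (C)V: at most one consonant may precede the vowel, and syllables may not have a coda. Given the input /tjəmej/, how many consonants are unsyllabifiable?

2

Under (C)V, the unsyllabifiable consonants are /t/, /j/ (no codas are permitted; onsets are limited to one consonant).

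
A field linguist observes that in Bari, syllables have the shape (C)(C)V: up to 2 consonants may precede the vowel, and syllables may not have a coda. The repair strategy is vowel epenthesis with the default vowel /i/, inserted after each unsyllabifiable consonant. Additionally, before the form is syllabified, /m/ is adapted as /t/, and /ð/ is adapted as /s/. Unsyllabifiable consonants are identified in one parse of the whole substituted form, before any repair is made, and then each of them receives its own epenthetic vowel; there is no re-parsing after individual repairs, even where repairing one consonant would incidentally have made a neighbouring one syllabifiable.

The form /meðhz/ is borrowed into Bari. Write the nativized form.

tesihizi

Substitution: /m/ → /t/, /ð/ → /s/, giving /teshz/.
Under (C)(C)V, the unsyllabifiable consonants are /s/, /h/, /z/ (no codas are permitted; onsets may contain at most 2 consonants).
Epenthesis after each stranded consonant: /s/ → /si/, /h/ → /hi/, /z/ → /zi/.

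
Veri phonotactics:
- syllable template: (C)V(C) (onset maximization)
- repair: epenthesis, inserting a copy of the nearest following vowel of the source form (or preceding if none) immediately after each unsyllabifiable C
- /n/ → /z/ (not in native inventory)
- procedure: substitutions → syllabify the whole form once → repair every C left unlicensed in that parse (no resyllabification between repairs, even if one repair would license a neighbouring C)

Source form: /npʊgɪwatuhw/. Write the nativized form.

zʊpʊgɪwatuhwu

Substitution: /n/ → /z/, giving /zpʊgɪwatuhw/.
Syllabifying with onset maximization leaves /z/, /w/ stranded (at most one coda consonant is licensed; onsets are limited to one consonant).
Inserting the epenthetic vowel yields /z/ → /zʊ/, /w/ → /wu/.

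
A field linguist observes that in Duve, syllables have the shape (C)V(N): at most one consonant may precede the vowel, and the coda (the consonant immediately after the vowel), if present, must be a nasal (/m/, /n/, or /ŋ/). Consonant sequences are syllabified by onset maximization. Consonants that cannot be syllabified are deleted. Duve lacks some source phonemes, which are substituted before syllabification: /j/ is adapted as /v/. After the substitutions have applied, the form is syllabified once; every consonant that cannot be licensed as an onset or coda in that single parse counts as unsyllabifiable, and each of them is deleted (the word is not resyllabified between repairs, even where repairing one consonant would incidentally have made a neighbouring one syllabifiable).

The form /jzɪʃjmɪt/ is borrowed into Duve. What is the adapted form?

zɪmɪ

Substitution: /j/ → /v/, giving /vzɪʃvmɪt/.
Under (C)V(N), the unsyllabifiable consonants are /v/, /ʃ/, /v/, /t/ (only a nasal (/m/, /n/, or /ŋ/) is licensed in coda position; onsets are limited to one consonant).
Each unlicensed consonant is deleted: /v/, /ʃ/, /v/, /t/.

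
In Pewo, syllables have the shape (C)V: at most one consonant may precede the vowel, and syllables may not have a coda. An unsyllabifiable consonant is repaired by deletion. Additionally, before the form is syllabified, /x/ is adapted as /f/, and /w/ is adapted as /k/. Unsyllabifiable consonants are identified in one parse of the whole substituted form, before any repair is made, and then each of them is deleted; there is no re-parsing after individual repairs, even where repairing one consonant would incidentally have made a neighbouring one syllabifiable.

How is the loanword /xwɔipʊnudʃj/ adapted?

kɔipʊnu

Substitution: /x/ → /f/, /w/ → /k/, giving /fkɔipʊnudʃj/.
Under (C)V, the unsyllabifiable consonants are /f/, /d/, /ʃ/, /j/ (no codas are permitted; onsets are limited to one consonant).
Deleting the stranded consonants removes /f/, /d/, /ʃ/, /j/.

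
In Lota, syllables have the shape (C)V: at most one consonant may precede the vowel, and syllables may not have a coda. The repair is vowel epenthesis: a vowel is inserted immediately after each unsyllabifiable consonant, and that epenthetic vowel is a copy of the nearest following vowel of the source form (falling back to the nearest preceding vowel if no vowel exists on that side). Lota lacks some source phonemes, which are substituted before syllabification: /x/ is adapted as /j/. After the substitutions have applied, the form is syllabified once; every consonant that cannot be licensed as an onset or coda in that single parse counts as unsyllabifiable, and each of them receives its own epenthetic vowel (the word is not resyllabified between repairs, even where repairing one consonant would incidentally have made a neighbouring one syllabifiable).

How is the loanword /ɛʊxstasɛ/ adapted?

ɛʊjasatasɛ

Substitution: /x/ → /j/, giving /ɛʊjstasɛ/.
Syllabifying with onset maximization leaves /j/, /s/ stranded (no codas are permitted; onsets are limited to one consonant).
Inserting the epenthetic vowel yields /j/ → /ja/, /s/ → /sa/.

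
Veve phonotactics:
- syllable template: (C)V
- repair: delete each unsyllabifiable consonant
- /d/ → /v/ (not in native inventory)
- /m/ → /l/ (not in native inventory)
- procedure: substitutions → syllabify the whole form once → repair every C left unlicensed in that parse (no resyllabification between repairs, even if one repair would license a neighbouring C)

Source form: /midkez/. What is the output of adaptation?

Substitution: /m/ → /l/, /d/ → /v/, giving /livkez/.
Syllabifying with onset maximization leaves /v/, /z/ stranded (no codas are permitted; onsets are limited to one consonant).
Each unlicensed consonant is deleted: /v/, /z/.

like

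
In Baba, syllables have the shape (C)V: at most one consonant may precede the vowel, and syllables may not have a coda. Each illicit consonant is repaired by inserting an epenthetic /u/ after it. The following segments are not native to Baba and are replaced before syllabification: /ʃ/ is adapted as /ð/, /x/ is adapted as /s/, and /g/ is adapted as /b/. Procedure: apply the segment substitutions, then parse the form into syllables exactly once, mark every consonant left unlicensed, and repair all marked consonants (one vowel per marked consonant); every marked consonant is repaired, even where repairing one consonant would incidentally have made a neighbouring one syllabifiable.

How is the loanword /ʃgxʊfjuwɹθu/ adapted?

Substitution: /ʃ/ → /ð/, /g/ → /b/, /x/ → /s/, giving /ðbsʊfjuwɹθu/.
Syllabifying with onset maximization leaves /ð/, /b/, /f/, /w/, /ɹ/ stranded (no codas are permitted; onsets are limited to one consonant).
Epenthesis after each stranded consonant: /ð/ → /ðu/, /b/ → /bu/, /f/ → /fu/, /w/ → /wu/, /ɹ/ → /ɹu/.

ðubusʊfujuwuɹuθu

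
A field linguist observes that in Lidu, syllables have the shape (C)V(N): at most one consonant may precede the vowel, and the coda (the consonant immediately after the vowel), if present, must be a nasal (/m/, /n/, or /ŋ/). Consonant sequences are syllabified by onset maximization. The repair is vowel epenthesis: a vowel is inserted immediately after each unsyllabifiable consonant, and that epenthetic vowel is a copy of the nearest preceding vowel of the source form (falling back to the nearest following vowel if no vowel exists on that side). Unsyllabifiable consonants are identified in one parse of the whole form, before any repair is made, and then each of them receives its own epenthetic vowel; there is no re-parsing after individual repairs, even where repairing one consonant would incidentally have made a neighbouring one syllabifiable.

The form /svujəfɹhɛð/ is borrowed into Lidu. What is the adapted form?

suvujəfəɹəhɛðɛ

Syllabifying with onset maximization leaves /s/, /f/, /ɹ/, /ð/ stranded (only a nasal (/m/, /n/, or /ŋ/) is licensed in coda position; onsets are limited to one consonant).
Each unlicensed consonant becomes the onset of a new syllable: /s/ → /su/, /f/ → /fə/, /ɹ/ → /ɹə/, /ð/ → /ðɛ/.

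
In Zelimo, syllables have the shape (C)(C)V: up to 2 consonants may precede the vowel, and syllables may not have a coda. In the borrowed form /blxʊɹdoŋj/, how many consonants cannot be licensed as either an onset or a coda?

Syllabifying with onset maximization leaves /b/, /ŋ/, /j/ stranded (no codas are permitted; onsets may contain at most 2 consonants).

3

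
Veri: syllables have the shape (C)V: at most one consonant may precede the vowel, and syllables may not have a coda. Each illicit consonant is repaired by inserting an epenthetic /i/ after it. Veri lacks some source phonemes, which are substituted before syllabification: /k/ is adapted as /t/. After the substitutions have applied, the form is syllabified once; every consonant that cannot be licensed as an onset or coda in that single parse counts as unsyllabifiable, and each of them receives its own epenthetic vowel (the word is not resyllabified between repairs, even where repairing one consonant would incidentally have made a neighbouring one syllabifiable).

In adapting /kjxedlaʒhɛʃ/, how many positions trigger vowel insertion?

5

After substitution the input is /tjxedlaʒhɛʃ/.
The unsyllabifiable consonants are /t/, /j/, /d/, /ʒ/, /ʃ/; each receives one epenthetic vowel.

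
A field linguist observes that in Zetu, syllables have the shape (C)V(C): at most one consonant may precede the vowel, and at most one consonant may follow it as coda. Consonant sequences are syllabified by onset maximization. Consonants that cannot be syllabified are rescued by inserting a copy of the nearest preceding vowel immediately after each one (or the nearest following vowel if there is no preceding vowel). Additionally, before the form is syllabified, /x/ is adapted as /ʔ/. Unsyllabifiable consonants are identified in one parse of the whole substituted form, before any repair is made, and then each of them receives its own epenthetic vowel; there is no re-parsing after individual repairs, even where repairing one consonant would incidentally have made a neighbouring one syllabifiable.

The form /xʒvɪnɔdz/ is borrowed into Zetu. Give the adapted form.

ʔɪʒɪvɪnɔdzɔ

Substitution: /x/ → /ʔ/, giving /ʔʒvɪnɔdz/.
Under (C)V(C), the unsyllabifiable consonants are /ʔ/, /ʒ/, /z/ (at most one coda consonant is licensed; onsets are limited to one consonant).
Each unlicensed consonant becomes the onset of a new syllable: /ʔ/ → /ʔɪ/, /ʒ/ → /ʒɪ/, /z/ → /zɔ/.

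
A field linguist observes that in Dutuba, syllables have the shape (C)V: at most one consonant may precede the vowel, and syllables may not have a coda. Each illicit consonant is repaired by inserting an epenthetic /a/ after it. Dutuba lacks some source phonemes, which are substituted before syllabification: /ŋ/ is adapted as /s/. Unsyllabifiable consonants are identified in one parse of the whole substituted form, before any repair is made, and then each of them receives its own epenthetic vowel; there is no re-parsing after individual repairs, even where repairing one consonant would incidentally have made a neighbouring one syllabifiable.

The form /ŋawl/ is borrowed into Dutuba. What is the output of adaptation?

sawala

Substitution: /ŋ/ → /s/, giving /sawl/.
The consonants /w/, /l/ cannot be parsed into a legal (C)V syllable (no codas are permitted; onsets are limited to one consonant).
Epenthesis after each stranded consonant: /w/ → /wa/, /l/ → /la/.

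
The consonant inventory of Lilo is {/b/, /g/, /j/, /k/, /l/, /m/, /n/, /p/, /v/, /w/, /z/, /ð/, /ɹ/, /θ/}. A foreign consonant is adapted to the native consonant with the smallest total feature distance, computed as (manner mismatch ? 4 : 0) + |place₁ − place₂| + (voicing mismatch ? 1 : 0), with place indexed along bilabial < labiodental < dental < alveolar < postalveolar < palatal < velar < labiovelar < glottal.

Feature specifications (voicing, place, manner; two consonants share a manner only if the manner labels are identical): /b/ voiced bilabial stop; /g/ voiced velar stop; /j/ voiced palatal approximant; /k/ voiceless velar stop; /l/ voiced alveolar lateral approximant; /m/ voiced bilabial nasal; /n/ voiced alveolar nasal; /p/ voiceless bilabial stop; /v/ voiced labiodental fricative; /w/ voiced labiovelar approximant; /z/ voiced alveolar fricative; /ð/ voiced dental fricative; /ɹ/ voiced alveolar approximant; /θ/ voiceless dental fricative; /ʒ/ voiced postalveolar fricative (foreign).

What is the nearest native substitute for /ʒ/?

z

/z/ is closest: same manner (fricative), place distance 1 (postalveolar→alveolar), same voicing; total 1. Next closest is /ð/ at distance 2.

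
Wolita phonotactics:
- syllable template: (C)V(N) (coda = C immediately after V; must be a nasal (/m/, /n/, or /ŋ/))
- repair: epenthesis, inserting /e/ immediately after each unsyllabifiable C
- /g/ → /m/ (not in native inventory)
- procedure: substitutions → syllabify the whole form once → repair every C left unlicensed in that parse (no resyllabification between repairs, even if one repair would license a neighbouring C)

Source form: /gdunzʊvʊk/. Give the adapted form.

Substitution: /g/ → /m/, giving /mdunzʊvʊk/.
Under (C)V(N), the unsyllabifiable consonants are /m/, /k/ (only a nasal (/m/, /n/, or /ŋ/) is licensed in coda position; onsets are limited to one consonant).
Inserting the epenthetic vowel yields /m/ → /me/, /k/ → /ke/.

medunzʊvʊke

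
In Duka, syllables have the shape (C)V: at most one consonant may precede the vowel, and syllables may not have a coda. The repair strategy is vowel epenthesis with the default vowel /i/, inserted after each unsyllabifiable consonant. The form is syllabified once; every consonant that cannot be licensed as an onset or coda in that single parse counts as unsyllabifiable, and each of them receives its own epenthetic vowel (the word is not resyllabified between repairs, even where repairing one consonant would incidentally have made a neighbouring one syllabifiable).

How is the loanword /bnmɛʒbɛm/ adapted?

Under (C)V, the unsyllabifiable consonants are /b/, /n/, /ʒ/, /m/ (no codas are permitted; onsets are limited to one consonant).
Inserting the epenthetic vowel yields /b/ → /bi/, /n/ → /ni/, /ʒ/ → /ʒi/, /m/ → /mi/.

binimɛʒibɛmi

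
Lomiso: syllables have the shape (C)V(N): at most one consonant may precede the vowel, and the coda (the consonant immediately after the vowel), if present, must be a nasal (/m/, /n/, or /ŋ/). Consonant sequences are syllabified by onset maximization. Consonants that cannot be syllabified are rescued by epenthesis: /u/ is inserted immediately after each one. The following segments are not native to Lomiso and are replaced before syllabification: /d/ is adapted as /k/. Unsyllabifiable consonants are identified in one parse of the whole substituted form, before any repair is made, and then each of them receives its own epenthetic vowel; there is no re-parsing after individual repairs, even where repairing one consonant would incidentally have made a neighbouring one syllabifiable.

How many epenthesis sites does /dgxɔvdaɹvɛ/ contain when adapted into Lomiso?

4

After substitution the input is /kgxɔvkaɹvɛ/.
The unsyllabifiable consonants are /k/, /g/, /v/, /ɹ/; each receives one epenthetic vowel.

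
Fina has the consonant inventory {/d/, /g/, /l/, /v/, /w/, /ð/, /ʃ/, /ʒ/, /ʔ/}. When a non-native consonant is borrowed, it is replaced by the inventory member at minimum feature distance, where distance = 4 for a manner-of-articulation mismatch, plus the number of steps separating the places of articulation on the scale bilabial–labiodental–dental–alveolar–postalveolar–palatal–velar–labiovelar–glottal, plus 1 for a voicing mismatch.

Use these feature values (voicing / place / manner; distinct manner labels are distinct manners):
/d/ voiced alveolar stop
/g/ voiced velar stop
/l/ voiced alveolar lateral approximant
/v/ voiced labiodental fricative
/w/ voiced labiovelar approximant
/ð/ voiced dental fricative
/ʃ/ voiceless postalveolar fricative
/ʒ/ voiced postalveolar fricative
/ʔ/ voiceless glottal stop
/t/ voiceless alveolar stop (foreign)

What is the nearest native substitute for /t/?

d

/d/ is closest: same manner (stop), place distance 0 (alveolar→alveolar), voicing differs (+1); total 1. Next closest is /g/ at distance 4.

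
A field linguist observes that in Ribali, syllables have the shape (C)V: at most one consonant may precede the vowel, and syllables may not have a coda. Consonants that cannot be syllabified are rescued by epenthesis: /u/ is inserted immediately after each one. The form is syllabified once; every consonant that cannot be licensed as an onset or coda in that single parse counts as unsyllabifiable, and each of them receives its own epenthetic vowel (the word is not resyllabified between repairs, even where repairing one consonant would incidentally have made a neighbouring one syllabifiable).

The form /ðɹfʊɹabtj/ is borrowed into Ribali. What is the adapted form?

Syllabifying with onset maximization leaves /ð/, /ɹ/, /b/, /t/, /j/ stranded (no codas are permitted; onsets are limited to one consonant).
Each unlicensed consonant becomes the onset of a new syllable: /ð/ → /ðu/, /ɹ/ → /ɹu/, /b/ → /bu/, /t/ → /tu/, /j/ → /ju/.

ðuɹufʊɹabutuju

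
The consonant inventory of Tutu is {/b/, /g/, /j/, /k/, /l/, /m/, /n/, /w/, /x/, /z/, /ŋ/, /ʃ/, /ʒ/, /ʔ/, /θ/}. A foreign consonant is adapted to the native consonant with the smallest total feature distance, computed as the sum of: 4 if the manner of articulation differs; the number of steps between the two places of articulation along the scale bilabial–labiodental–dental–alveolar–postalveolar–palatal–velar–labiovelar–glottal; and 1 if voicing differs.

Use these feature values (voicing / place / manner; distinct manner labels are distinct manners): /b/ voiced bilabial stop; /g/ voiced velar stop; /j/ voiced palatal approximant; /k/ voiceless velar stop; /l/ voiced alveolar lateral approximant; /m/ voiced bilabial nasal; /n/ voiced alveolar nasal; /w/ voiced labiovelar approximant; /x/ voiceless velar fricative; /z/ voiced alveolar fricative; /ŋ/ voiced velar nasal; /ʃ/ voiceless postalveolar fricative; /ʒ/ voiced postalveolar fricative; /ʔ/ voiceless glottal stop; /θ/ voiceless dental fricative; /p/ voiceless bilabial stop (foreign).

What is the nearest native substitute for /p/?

/b/ is closest: same manner (stop), place distance 0 (bilabial→bilabial), voicing differs (+1); total 1. Next closest is /m/ at distance 5.

b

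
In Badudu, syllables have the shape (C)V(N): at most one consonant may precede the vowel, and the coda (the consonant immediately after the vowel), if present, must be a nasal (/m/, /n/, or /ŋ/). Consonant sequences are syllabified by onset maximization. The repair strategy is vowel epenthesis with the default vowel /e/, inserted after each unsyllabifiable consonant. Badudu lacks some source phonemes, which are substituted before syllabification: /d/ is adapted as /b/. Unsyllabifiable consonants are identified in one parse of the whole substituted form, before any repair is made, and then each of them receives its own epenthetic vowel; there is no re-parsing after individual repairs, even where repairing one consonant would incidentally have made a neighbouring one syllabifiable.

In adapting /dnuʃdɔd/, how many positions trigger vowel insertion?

3

After substitution the input is /bnuʃbɔb/.
The unsyllabifiable consonants are /b/, /ʃ/, /b/; each receives one epenthetic vowel.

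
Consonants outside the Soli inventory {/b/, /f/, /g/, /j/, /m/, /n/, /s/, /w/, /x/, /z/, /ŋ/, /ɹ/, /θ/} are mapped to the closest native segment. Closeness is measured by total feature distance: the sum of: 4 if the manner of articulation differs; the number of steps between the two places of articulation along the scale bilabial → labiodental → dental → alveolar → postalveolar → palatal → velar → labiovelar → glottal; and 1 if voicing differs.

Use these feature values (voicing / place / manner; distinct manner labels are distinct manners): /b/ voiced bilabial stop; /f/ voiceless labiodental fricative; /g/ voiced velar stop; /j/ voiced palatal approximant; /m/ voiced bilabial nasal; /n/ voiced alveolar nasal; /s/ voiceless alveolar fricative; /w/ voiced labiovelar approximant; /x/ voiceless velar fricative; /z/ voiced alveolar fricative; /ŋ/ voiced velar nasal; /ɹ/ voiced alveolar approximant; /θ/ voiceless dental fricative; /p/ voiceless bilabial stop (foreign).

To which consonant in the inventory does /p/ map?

/b/ is closest: same manner (stop), place distance 0 (bilabial→bilabial), voicing differs (+1); total 1. Next closest is /f/ at distance 5.

b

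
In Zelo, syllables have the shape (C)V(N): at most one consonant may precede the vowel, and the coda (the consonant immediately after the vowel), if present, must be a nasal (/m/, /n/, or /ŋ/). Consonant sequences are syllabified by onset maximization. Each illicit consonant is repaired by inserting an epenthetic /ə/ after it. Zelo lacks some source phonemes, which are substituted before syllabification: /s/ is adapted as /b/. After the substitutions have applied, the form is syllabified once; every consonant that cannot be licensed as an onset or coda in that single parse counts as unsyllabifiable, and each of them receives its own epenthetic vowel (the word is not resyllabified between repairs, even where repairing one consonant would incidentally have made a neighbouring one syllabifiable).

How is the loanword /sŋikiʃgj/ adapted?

Substitution: /s/ → /b/, giving /bŋikiʃgj/.
Syllabifying with onset maximization leaves /b/, /ʃ/, /g/, /j/ stranded (only a nasal (/m/, /n/, or /ŋ/) is licensed in coda position; onsets are limited to one consonant).
Epenthesis after each stranded consonant: /b/ → /bə/, /ʃ/ → /ʃə/, /g/ → /gə/, /j/ → /jə/.

bəŋikiʃəgəjə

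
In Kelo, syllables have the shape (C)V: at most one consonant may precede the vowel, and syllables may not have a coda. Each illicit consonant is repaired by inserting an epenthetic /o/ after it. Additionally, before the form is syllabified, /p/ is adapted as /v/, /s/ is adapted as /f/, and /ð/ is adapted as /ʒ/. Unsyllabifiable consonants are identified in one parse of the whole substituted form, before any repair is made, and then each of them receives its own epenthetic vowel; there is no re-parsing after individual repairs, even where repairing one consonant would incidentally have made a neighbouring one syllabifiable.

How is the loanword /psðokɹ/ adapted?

Substitution: /p/ → /v/, /s/ → /f/, /ð/ → /ʒ/, giving /vfʒokɹ/.
Syllabifying with onset maximization leaves /v/, /f/, /k/, /ɹ/ stranded (no codas are permitted; onsets are limited to one consonant).
Each unlicensed consonant becomes the onset of a new syllable: /v/ → /vo/, /f/ → /fo/, /k/ → /ko/, /ɹ/ → /ɹo/.

vofoʒokoɹo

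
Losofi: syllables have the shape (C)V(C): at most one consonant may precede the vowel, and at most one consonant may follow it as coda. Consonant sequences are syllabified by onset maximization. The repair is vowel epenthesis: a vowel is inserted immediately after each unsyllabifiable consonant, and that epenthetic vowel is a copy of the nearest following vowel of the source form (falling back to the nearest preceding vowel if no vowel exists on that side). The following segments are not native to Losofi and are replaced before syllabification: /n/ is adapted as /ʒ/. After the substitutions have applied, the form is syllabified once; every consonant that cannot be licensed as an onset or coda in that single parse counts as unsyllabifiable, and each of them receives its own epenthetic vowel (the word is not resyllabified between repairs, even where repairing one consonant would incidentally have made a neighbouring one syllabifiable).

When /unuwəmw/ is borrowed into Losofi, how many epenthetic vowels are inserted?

After substitution the input is /uʒuwəmw/.
The unsyllabifiable consonants are /w/; each receives one epenthetic vowel.

1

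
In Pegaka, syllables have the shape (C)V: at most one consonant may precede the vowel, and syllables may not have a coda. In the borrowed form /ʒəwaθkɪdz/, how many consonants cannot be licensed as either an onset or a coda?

3

Syllabifying with onset maximization leaves /θ/, /d/, /z/ stranded (no codas are permitted; onsets are limited to one consonant).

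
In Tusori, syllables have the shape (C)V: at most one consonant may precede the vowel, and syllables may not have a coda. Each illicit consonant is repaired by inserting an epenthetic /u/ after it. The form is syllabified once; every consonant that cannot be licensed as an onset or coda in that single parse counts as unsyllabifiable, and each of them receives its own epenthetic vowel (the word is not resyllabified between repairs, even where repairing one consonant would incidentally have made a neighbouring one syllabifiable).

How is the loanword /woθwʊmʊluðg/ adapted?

Under (C)V, the unsyllabifiable consonants are /θ/, /ð/, /g/ (no codas are permitted; onsets are limited to one consonant).
Each unlicensed consonant becomes the onset of a new syllable: /θ/ → /θu/, /ð/ → /ðu/, /g/ → /gu/.

woθuwʊmʊluðugu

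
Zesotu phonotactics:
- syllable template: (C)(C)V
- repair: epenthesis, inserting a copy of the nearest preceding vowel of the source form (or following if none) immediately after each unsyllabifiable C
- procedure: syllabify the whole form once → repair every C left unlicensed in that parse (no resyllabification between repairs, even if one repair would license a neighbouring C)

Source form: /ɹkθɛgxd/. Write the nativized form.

ɹɛkθɛgɛxɛdɛ

Under (C)(C)V, the unsyllabifiable consonants are /ɹ/, /g/, /x/, /d/ (no codas are permitted; onsets may contain at most 2 consonants).
Epenthesis after each stranded consonant: /ɹ/ → /ɹɛ/, /g/ → /gɛ/, /x/ → /xɛ/, /d/ → /dɛ/.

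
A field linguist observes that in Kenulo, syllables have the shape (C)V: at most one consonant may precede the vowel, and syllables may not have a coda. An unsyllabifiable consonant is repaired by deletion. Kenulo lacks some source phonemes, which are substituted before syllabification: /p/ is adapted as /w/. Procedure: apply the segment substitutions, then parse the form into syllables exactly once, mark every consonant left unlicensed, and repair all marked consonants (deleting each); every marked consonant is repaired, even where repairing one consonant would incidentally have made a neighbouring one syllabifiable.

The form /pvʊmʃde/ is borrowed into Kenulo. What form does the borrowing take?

Substitution: /p/ → /w/, giving /wvʊmʃde/.
Under (C)V, the unsyllabifiable consonants are /w/, /m/, /ʃ/ (no codas are permitted; onsets are limited to one consonant).
Deleting the stranded consonants removes /w/, /m/, /ʃ/.

vʊde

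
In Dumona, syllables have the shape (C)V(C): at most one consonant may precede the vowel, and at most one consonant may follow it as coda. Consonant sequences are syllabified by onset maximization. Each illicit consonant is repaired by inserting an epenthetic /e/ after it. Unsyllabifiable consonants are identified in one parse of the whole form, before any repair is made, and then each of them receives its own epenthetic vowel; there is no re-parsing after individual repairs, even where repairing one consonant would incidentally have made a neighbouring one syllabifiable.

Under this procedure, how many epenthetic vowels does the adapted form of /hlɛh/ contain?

The unsyllabifiable consonants are /h/; each receives one epenthetic vowel.

1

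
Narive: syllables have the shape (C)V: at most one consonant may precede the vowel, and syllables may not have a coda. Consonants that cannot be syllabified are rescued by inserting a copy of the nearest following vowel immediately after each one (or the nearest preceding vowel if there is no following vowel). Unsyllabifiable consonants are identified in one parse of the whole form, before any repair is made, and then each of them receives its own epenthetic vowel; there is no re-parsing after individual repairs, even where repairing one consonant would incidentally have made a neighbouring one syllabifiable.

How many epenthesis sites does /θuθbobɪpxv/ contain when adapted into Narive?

The unsyllabifiable consonants are /θ/, /p/, /x/, /v/; each receives one epenthetic vowel.

4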